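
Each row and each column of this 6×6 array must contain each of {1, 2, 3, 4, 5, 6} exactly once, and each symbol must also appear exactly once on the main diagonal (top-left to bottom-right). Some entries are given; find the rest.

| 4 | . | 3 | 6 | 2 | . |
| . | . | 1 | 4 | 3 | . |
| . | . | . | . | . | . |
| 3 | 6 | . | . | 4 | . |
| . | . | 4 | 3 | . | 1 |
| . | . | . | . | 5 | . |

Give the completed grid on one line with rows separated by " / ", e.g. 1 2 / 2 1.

4 1 3 6 2 5 / 2 5 1 4 3 6 / 6 3 2 5 1 4 / 3 6 5 1 4 2 / 5 2 4 3 6 1 / 1 4 6 2 5 3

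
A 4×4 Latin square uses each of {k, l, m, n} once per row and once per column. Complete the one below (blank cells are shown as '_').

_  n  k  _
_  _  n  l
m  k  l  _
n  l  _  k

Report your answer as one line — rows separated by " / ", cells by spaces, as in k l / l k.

l n k m / k m n l / m k l n / n l m k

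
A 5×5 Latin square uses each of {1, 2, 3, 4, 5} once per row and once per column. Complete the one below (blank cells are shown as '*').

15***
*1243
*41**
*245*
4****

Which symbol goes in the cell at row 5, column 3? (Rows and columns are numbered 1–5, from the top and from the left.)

5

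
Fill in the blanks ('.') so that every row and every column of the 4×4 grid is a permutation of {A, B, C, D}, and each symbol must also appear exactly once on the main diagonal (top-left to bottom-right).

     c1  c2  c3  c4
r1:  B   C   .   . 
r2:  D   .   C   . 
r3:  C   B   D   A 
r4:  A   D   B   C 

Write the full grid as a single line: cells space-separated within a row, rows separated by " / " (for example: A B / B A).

B C A D / D A C B / C B D A / A D B C

(r1,c3): row 1 has {B,C}; column 3 has {B,C,D}, so it must be A.
(r1,c4): row 1 has {A,B,C}; column 4 has {A,C}, so it must be D.
(r2,c2): row 2 has {C,D}; column 2 has {B,C,D}; the diagonal has {B,C,D}, so it must be A.
(r2,c4): row 2 has {A,C,D}; column 4 has {A,C,D}, so it must be B.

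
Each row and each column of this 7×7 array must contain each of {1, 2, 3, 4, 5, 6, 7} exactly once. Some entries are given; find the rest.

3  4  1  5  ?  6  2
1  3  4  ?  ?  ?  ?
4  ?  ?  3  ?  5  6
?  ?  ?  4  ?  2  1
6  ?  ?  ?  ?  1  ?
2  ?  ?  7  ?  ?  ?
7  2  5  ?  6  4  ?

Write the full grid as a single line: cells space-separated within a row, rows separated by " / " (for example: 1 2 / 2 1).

3 4 1 5 7 6 2 / 1 3 4 6 2 7 5 / 4 7 2 3 1 5 6 / 5 6 7 4 3 2 1 / 6 5 3 2 4 1 7 / 2 1 6 7 5 3 4 / 7 2 5 1 6 4 3

At row 1, column 5: row 1 has {1,2,3,4,5,6}; column 5 has {6}; that leaves 7.
At row 2, column 6: row 2 has {1,3,4}; column 6 has {1,2,4,5,6}; that leaves 7.
At row 2, column 7: row 2 has {1,3,4,7}; column 7 has {1,2,6}; that leaves 5.
At row 4, column 1: row 4 has {1,2,4}; column 1 has {1,2,3,4,6,7}; that leaves 5.
At row 4, column 5: row 4 has {1,2,4,5}; column 5 has {6,7}; that leaves 3.
At row 5, column 4: row 5 has {1,6}; column 4 has {3,4,5,7}; that leaves 2.
At row 6, column 6: row 6 has {2,7}; column 6 has {1,2,4,5,6,7}; that leaves 3.
At row 6, column 7: row 6 has {2,3,7}; column 7 has {1,2,5,6}; that leaves 4.
At row 7, column 4: row 7 has {2,4,5,6,7}; column 4 has {2,3,4,5,7}; that leaves 1.
At row 7, column 7: row 7 has {1,2,4,5,6,7}; column 7 has {1,2,4,5,6}; that leaves 3.
At row 2, column 4: row 2 has {1,3,4,5,7}; column 4 has {1,2,3,4,5,7}; that leaves 6.
At row 2, column 5: row 2 has {1,3,4,5,6,7}; column 5 has {3,6,7}; that leaves 2.
At row 3, column 5: row 3 has {3,4,5,6}; column 5 has {2,3,6,7}; that leaves 1.
At row 5, column 7: row 5 has {1,2,6}; column 7 has {1,2,3,4,5,6}; that leaves 7.
At row 6, column 3: row 6 has {2,3,4,7}; column 3 has {1,4,5}; that leaves 6.
At row 6, column 5: row 6 has {2,3,4,6,7}; column 5 has {1,2,3,6,7}; that leaves 5.
At row 3, column 2: row 3 has {1,3,4,5,6}; column 2 has {2,3,4}; that leaves 7.
At row 3, column 3: row 3 has {1,3,4,5,6,7}; column 3 has {1,4,5,6}; that leaves 2.
At row 4, column 2: row 4 has {1,2,3,4,5}; column 2 has {2,3,4,7}; that leaves 6.
At row 4, column 3: row 4 has {1,2,3,4,5,6}; column 3 has {1,2,4,5,6}; that leaves 7.
At row 5, column 2: row 5 has {1,2,6,7}; column 2 has {2,3,4,6,7}; that leaves 5.
At row 5, column 3: row 5 has {1,2,5,6,7}; column 3 has {1,2,4,5,6,7}; that leaves 3.
At row 5, column 5: row 5 has {1,2,3,5,6,7}; column 5 has {1,2,3,5,6,7}; that leaves 4.
At row 6, column 2: row 6 has {2,3,4,5,6,7}; column 2 has {2,3,4,5,6,7}; that leaves 1.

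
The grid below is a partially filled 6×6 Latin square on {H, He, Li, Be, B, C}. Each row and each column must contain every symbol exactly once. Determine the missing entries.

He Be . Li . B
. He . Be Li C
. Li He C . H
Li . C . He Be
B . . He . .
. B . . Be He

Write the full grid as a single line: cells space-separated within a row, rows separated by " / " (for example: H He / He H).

(r1,c3) = H
(r1,c5) = C
(r2,c1) = H
(r2,c3) = B
(r3,c1) = Be
(r3,c5) = B
(r4,c2) = H
(r4,c4) = B
(r5,c2) = C
(r5,c5) = H
(r5,c6) = Li
(r6,c1) = C
(r6,c3) = Li
(r6,c4) = H
(r5,c3) = Be

He Be H Li C B / H He B Be Li C / Be Li He C B H / Li H C B He Be / B C Be He H Li / C B Li H Be He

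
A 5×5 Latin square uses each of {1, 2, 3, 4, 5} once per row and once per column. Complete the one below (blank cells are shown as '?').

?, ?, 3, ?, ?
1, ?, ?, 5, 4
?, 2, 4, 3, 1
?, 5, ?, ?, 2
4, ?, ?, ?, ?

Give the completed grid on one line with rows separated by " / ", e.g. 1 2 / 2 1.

2 4 3 1 5 / 1 3 2 5 4 / 5 2 4 3 1 / 3 5 1 4 2 / 4 1 5 2 3

(r1,c5) = 5
(r2,c2) = 3
(r2,c3) = 2
(r3,c1) = 5
(r4,c1) = 3
(r4,c3) = 1
(r4,c4) = 4
(r5,c2) = 1
(r5,c3) = 5
(r5,c4) = 2
(r5,c5) = 3
(r1,c1) = 2
(r1,c2) = 4
(r1,c4) = 1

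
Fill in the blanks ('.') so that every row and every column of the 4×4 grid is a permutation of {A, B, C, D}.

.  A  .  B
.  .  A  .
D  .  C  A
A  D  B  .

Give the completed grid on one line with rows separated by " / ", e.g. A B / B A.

C A D B / B C A D / D B C A / A D B C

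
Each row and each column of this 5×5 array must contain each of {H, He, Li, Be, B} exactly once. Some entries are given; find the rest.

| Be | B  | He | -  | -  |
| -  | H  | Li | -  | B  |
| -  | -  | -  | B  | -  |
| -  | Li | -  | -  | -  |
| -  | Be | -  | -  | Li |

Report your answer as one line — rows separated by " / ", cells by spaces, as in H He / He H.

Be B He Li H / He H Li Be B / Li He H B Be / B Li Be H He / H Be B He Li

(r1,c5) = H
(r2,c1) = He
(r2,c4) = Be
(r3,c2) = He
(r3,c5) = Be
(r4,c5) = He
(r1,c4) = Li
(r3,c3) = H
(r4,c4) = H
(r5,c3) = B
(r5,c4) = He
(r3,c1) = Li
(r4,c1) = B
(r4,c3) = Be
(r5,c1) = H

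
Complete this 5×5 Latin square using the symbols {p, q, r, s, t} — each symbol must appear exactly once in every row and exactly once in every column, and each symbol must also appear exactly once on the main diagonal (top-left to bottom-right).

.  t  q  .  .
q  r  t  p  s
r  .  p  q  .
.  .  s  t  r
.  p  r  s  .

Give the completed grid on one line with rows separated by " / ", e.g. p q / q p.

s t q r p / q r t p s / r s p q t / p q s t r / t p r s q

row 1 has {q,t}; column 1 has {q,r}; the diagonal has {p,r,t} — only s is left for (r1,c1).
row 1 has {q,s,t}; column 4 has {p,q,s,t} — only r is left for (r1,c4).
row 1 has {q,r,s,t}; column 5 has {r,s} — only p is left for (r1,c5).
row 3 has {p,q,r}; column 2 has {p,r,t} — only s is left for (r3,c2).
row 3 has {p,q,r,s}; column 5 has {p,r,s} — only t is left for (r3,c5).
row 4 has {r,s,t}; column 1 has {q,r,s} — only p is left for (r4,c1).
row 4 has {p,r,s,t}; column 2 has {p,r,s,t} — only q is left for (r4,c2).
row 5 has {p,r,s}; column 1 has {p,q,r,s} — only t is left for (r5,c1).
row 5 has {p,r,s,t}; column 5 has {p,r,s,t}; the diagonal has {p,r,s,t} — only q is left for (r5,c5).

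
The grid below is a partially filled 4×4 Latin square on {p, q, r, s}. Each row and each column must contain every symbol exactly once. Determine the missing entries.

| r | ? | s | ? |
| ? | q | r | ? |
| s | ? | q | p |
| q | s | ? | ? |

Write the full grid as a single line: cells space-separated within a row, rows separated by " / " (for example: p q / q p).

r p s q / p q r s / s r q p / q s p r

Cell (r1,c2): row 1 has {r,s}; column 2 has {q,s} → p.
Cell (r1,c4): row 1 has {p,r,s}; column 4 has {p} → q.
Cell (r2,c1): row 2 has {q,r}; column 1 has {q,r,s} → p.
Cell (r2,c4): row 2 has {p,q,r}; column 4 has {p,q} → s.
Cell (r3,c2): row 3 has {p,q,s}; column 2 has {p,q,s} → r.
Cell (r4,c3): row 4 has {q,s}; column 3 has {q,r,s} → p.
Cell (r4,c4): row 4 has {p,q,s}; column 4 has {p,q,s} → r.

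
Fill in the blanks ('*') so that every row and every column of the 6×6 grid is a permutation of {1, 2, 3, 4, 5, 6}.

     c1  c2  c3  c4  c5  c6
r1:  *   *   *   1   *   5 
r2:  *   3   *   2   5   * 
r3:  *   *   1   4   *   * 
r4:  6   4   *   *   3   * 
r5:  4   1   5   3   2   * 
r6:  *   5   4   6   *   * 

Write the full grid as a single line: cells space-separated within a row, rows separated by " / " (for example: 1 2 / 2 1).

2 6 3 1 4 5 / 1 3 6 2 5 4 / 5 2 1 4 6 3 / 6 4 2 5 3 1 / 4 1 5 3 2 6 / 3 5 4 6 1 2

Cell (r2,c1): row 2 has {2,3,5}; column 1 has {4,6} → 1.
Cell (r2,c3): row 2 has {1,2,3,5}; column 3 has {1,4,5} → 6.
Cell (r2,c6): row 2 has {1,2,3,5,6}; column 6 has {5} → 4.
Cell (r3,c5): row 3 has {1,4}; column 5 has {2,3,5} → 6.
Cell (r4,c3): row 4 has {3,4,6}; column 3 has {1,4,5,6} → 2.
Cell (r4,c4): row 4 has {2,3,4,6}; column 4 has {1,2,3,4,6} → 5.
Cell (r4,c6): row 4 has {2,3,4,5,6}; column 6 has {4,5} → 1.
Cell (r5,c6): row 5 has {1,2,3,4,5}; column 6 has {1,4,5} → 6.
Cell (r6,c5): row 6 has {4,5,6}; column 5 has {2,3,5,6} → 1.
Cell (r1,c3): row 1 has {1,5}; column 3 has {1,2,4,5,6} → 3.
Cell (r1,c5): row 1 has {1,3,5}; column 5 has {1,2,3,5,6} → 4.
Cell (r3,c2): row 3 has {1,4,6}; column 2 has {1,3,4,5} → 2.
Cell (r3,c6): row 3 has {1,2,4,6}; column 6 has {1,4,5,6} → 3.
Cell (r6,c6): row 6 has {1,4,5,6}; column 6 has {1,3,4,5,6} → 2.
Cell (r1,c1): row 1 has {1,3,4,5}; column 1 has {1,4,6} → 2.
Cell (r1,c2): row 1 has {1,2,3,4,5}; column 2 has {1,2,3,4,5} → 6.
Cell (r3,c1): row 3 has {1,2,3,4,6}; column 1 has {1,2,4,6} → 5.
Cell (r6,c1): row 6 has {1,2,4,5,6}; column 1 has {1,2,4,5,6} → 3.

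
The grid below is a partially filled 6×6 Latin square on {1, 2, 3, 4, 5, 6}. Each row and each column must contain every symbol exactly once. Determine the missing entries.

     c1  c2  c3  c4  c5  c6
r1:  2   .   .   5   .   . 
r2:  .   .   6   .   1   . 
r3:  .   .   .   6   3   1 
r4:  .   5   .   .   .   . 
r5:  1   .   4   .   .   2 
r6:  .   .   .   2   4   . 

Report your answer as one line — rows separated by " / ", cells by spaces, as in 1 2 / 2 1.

2 3 1 5 6 4 / 3 2 6 4 1 5 / 5 4 2 6 3 1 / 4 5 3 1 2 6 / 1 6 4 3 5 2 / 6 1 5 2 4 3

(r1,c5): row 1 has {2,5}; column 5 has {1,3,4}, so it must be 6.
(r4,c5): row 4 has {5}; column 5 has {1,3,4,6}, so it must be 2.
(r5,c4): row 5 has {1,2,4}; column 4 has {2,5,6}, so it must be 3.
(r5,c5): row 5 has {1,2,3,4}; column 5 has {1,2,3,4,6}, so it must be 5.
(r2,c4): row 2 has {1,6}; column 4 has {2,3,5,6}, so it must be 4.
(r4,c4): row 4 has {2,5}; column 4 has {2,3,4,5,6}, so it must be 1.
(r5,c2): row 5 has {1,2,3,4,5}; column 2 has {5}, so it must be 6.
(r4,c3): row 4 has {1,2,5}; column 3 has {4,6}, so it must be 3.
(r1,c3): row 1 has {2,5,6}; column 3 has {3,4,6}, so it must be 1.
(r6,c3): row 6 has {2,4}; column 3 has {1,3,4,6}, so it must be 5.
(r3,c3): row 3 has {1,3,6}; column 3 has {1,3,4,5,6}, so it must be 2.
(r3,c2): row 3 has {1,2,3,6}; column 2 has {5,6}, so it must be 4.
(r1,c2): row 1 has {1,2,5,6}; column 2 has {4,5,6}, so it must be 3.
(r1,c6): row 1 has {1,2,3,5,6}; column 6 has {1,2}, so it must be 4.
(r2,c2): row 2 has {1,4,6}; column 2 has {3,4,5,6}, so it must be 2.
(r3,c1): row 3 has {1,2,3,4,6}; column 1 has {1,2}, so it must be 5.
(r4,c6): row 4 has {1,2,3,5}; column 6 has {1,2,4}, so it must be 6.
(r6,c2): row 6 has {2,4,5}; column 2 has {2,3,4,5,6}, so it must be 1.
(r6,c6): row 6 has {1,2,4,5}; column 6 has {1,2,4,6}, so it must be 3.
(r2,c1): row 2 has {1,2,4,6}; column 1 has {1,2,5}, so it must be 3.
(r2,c6): row 2 has {1,2,3,4,6}; column 6 has {1,2,3,4,6}, so it must be 5.
(r4,c1): row 4 has {1,2,3,5,6}; column 1 has {1,2,3,5}, so it must be 4.
(r6,c1): row 6 has {1,2,3,4,5}; column 1 has {1,2,3,4,5}, so it must be 6.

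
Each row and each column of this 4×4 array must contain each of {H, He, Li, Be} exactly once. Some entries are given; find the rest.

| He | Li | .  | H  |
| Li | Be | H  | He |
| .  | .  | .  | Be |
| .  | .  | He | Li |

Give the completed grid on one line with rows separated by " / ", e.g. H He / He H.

He Li Be H / Li Be H He / H He Li Be / Be H He Li

At row 1, column 3: row 1 has {H,He,Li}; column 3 has {H,He}; that leaves Be.
At row 3, column 1: row 3 has {Be}; column 1 has {He,Li}; that leaves H.
At row 3, column 2: row 3 has {H,Be}; column 2 has {Li,Be}; that leaves He.
At row 3, column 3: row 3 has {H,He,Be}; column 3 has {H,He,Be}; that leaves Li.
At row 4, column 1: row 4 has {He,Li}; column 1 has {H,He,Li}; that leaves Be.
At row 4, column 2: row 4 has {He,Li,Be}; column 2 has {He,Li,Be}; that leaves H.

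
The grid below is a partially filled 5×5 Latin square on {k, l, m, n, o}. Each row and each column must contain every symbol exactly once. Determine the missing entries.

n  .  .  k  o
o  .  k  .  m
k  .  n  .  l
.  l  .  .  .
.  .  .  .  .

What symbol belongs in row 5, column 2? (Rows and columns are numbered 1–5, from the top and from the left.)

k

(r1,c2) = m
(r1,c3) = l
(r2,c2) = n
(r2,c4) = l
(r3,c2) = o
(r3,c4) = m
(r4,c1) = m
(r4,c3) = o
(r4,c4) = n
(r4,c5) = k
(r5,c1) = l
(r5,c2) = k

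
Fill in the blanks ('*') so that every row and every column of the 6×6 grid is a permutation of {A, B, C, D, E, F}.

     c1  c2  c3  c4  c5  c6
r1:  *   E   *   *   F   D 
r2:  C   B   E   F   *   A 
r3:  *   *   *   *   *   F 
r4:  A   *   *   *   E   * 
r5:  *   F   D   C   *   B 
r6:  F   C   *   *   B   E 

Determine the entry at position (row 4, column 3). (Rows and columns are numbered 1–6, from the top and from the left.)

(r1,c1) = B
(r1,c4) = A
(r2,c5) = D
(r4,c2) = D
(r4,c4) = B
(r4,c6) = C
(r5,c1) = E
(r5,c5) = A
(r6,c3) = A
(r6,c4) = D
(r1,c3) = C
(r3,c1) = D
(r3,c2) = A
(r3,c3) = B
(r3,c4) = E
(r3,c5) = C
(r4,c3) = F

F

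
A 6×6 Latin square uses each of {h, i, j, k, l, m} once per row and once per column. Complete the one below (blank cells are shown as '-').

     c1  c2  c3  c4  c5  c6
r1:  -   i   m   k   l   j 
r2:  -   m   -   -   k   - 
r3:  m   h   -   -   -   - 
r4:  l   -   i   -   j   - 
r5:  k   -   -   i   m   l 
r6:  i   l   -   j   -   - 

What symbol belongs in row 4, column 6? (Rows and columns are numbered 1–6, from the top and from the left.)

h

row 1 has {i,j,k,l,m}; column 1 has {i,k,l,m} — only h is left for (r1,c1).
row 2 has {k,m}; column 1 has {h,i,k,l,m} — only j is left for (r2,c1).
row 3 has {h,m}; column 4 has {i,j,k} — only l is left for (r3,c4).
row 3 has {h,l,m}; column 5 has {j,k,l,m} — only i is left for (r3,c5).
row 3 has {h,i,l,m}; column 6 has {j,l} — only k is left for (r3,c6).
row 4 has {i,j,l}; column 2 has {h,i,l,m} — only k is left for (r4,c2).
row 5 has {i,k,l,m}; column 2 has {h,i,k,l,m} — only j is left for (r5,c2).
row 5 has {i,j,k,l,m}; column 3 has {i,m} — only h is left for (r5,c3).
row 6 has {i,j,l}; column 3 has {h,i,m} — only k is left for (r6,c3).
row 6 has {i,j,k,l}; column 5 has {i,j,k,l,m} — only h is left for (r6,c5).
row 6 has {h,i,j,k,l}; column 6 has {j,k,l} — only m is left for (r6,c6).
row 2 has {j,k,m}; column 3 has {h,i,k,m} — only l is left for (r2,c3).
row 2 has {j,k,l,m}; column 4 has {i,j,k,l} — only h is left for (r2,c4).
row 2 has {h,j,k,l,m}; column 6 has {j,k,l,m} — only i is left for (r2,c6).
row 3 has {h,i,k,l,m}; column 3 has {h,i,k,l,m} — only j is left for (r3,c3).
row 4 has {i,j,k,l}; column 4 has {h,i,j,k,l} — only m is left for (r4,c4).
row 4 has {i,j,k,l,m}; column 6 has {i,j,k,l,m} — only h is left for (r4,c6).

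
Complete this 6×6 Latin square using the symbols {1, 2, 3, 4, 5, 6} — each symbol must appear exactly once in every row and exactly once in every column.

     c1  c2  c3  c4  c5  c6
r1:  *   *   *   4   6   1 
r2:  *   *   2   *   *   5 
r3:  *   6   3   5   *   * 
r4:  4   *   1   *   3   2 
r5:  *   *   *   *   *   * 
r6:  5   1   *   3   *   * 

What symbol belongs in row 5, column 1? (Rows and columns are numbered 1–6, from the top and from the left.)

1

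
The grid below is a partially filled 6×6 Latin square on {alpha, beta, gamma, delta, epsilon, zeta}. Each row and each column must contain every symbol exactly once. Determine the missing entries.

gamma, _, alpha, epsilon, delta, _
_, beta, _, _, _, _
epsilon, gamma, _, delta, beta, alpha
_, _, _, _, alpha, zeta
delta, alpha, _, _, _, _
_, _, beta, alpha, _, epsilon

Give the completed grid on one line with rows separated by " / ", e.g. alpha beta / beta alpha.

gamma zeta alpha epsilon delta beta / alpha beta gamma zeta epsilon delta / epsilon gamma zeta delta beta alpha / beta epsilon delta gamma alpha zeta / delta alpha epsilon beta zeta gamma / zeta delta beta alpha gamma epsilon

(r1,c2) = zeta
(r1,c6) = beta
(r3,c3) = zeta
(r4,c1) = beta
(r4,c4) = gamma
(r5,c6) = gamma
(r6,c1) = zeta
(r6,c2) = delta
(r6,c5) = gamma
(r2,c1) = alpha
(r2,c4) = zeta
(r2,c5) = epsilon
(r2,c6) = delta
(r4,c2) = epsilon
(r4,c3) = delta
(r5,c3) = epsilon
(r5,c4) = beta
(r5,c5) = zeta
(r2,c3) = gamma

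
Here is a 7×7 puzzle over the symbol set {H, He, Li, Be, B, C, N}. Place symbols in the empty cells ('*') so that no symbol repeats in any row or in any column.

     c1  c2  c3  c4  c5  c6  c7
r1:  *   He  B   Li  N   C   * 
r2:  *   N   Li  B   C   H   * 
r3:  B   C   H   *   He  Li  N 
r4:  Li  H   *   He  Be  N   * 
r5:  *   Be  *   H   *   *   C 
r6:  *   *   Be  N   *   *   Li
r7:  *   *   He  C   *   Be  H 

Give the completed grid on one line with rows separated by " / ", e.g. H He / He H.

At row 1, column 7: row 1 has {He,Li,B,C,N}; column 7 has {H,Li,C,N}; that leaves Be.
At row 2, column 7: row 2 has {H,Li,B,C,N}; column 7 has {H,Li,Be,C,N}; that leaves He.
At row 3, column 4: row 3 has {H,He,Li,B,C,N}; column 4 has {H,He,Li,B,C,N}; that leaves Be.
At row 4, column 3: row 4 has {H,He,Li,Be,N}; column 3 has {H,He,Li,Be,B}; that leaves C.
At row 4, column 7: row 4 has {H,He,Li,Be,C,N}; column 7 has {H,He,Li,Be,C,N}; that leaves B.
At row 5, column 3: row 5 has {H,Be,C}; column 3 has {H,He,Li,Be,B,C}; that leaves N.
At row 6, column 2: row 6 has {Li,Be,N}; column 2 has {H,He,Be,C,N}; that leaves B.
At row 6, column 5: row 6 has {Li,Be,B,N}; column 5 has {He,Be,C,N}; that leaves H.
At row 6, column 6: row 6 has {H,Li,Be,B,N}; column 6 has {H,Li,Be,C,N}; that leaves He.
At row 7, column 1: row 7 has {H,He,Be,C}; column 1 has {Li,B}; that leaves N.
At row 7, column 2: row 7 has {H,He,Be,C,N}; column 2 has {H,He,Be,B,C,N}; that leaves Li.
At row 7, column 5: row 7 has {H,He,Li,Be,C,N}; column 5 has {H,He,Be,C,N}; that leaves B.
At row 1, column 1: row 1 has {He,Li,Be,B,C,N}; column 1 has {Li,B,N}; that leaves H.
At row 2, column 1: row 2 has {H,He,Li,B,C,N}; column 1 has {H,Li,B,N}; that leaves Be.
At row 5, column 1: row 5 has {H,Be,C,N}; column 1 has {H,Li,Be,B,N}; that leaves He.
At row 5, column 5: row 5 has {H,He,Be,C,N}; column 5 has {H,He,Be,B,C,N}; that leaves Li.
At row 5, column 6: row 5 has {H,He,Li,Be,C,N}; column 6 has {H,He,Li,Be,C,N}; that leaves B.
At row 6, column 1: row 6 has {H,He,Li,Be,B,N}; column 1 has {H,He,Li,Be,B,N}; that leaves C.

H He B Li N C Be / Be N Li B C H He / B C H Be He Li N / Li H C He Be N B / He Be N H Li B C / C B Be N H He Li / N Li He C B Be H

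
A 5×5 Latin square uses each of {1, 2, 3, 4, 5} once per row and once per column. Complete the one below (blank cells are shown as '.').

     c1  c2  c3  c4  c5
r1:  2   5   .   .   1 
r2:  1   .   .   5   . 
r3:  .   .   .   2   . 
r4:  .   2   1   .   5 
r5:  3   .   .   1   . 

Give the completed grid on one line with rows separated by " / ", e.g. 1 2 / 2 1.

2 5 3 4 1 / 1 3 2 5 4 / 5 1 4 2 3 / 4 2 1 3 5 / 3 4 5 1 2

(r4,c1) = 4
(r4,c4) = 3
(r5,c2) = 4
(r5,c5) = 2
(r1,c4) = 4
(r2,c2) = 3
(r2,c5) = 4
(r3,c1) = 5
(r3,c2) = 1
(r3,c5) = 3
(r5,c3) = 5
(r1,c3) = 3
(r2,c3) = 2
(r3,c3) = 4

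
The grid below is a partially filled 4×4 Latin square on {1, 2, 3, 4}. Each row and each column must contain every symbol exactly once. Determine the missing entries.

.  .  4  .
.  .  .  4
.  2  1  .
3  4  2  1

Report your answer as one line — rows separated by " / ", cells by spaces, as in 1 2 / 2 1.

(r2,c3) = 3
(r3,c1) = 4
(r3,c4) = 3
(r1,c4) = 2
(r2,c2) = 1
(r1,c1) = 1
(r1,c2) = 3
(r2,c1) = 2

1 3 4 2 / 2 1 3 4 / 4 2 1 3 / 3 4 2 1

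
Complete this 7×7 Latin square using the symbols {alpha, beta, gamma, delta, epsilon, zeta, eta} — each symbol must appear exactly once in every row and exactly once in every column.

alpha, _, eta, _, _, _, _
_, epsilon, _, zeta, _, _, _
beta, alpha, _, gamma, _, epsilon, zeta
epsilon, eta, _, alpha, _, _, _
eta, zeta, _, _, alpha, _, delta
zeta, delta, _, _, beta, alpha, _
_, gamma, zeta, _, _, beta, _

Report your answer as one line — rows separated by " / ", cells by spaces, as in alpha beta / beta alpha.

alpha beta eta delta gamma zeta epsilon / gamma epsilon alpha zeta delta eta beta / beta alpha delta gamma eta epsilon zeta / epsilon eta beta alpha zeta delta gamma / eta zeta epsilon beta alpha gamma delta / zeta delta gamma epsilon beta alpha eta / delta gamma zeta eta epsilon beta alpha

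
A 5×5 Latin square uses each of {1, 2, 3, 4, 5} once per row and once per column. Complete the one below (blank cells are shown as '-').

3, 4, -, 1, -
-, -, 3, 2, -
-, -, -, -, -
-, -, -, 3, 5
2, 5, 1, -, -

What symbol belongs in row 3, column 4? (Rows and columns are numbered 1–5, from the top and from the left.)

5

(r1,c5) = 2
(r2,c2) = 1
(r2,c5) = 4
(r4,c2) = 2
(r4,c3) = 4
(r5,c4) = 4
(r5,c5) = 3
(r1,c3) = 5
(r2,c1) = 5
(r3,c2) = 3
(r3,c3) = 2
(r3,c4) = 5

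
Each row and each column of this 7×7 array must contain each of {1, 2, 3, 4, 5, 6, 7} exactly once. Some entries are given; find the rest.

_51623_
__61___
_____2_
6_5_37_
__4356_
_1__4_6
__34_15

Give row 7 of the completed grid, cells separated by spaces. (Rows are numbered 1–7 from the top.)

Cell (r2,c5): row 2 has {1,6}; column 5 has {2,3,4,5} → 7.
Cell (r3,c3): row 3 has {2}; column 3 has {1,3,4,5,6} → 7.
Cell (r3,c4): row 3 has {2,7}; column 4 has {1,3,4,6} → 5.
Cell (r4,c4): row 4 has {3,5,6,7}; column 4 has {1,3,4,5,6} → 2.
Cell (r6,c3): row 6 has {1,4,6}; column 3 has {1,3,4,5,6,7} → 2.
Cell (r6,c4): row 6 has {1,2,4,6}; column 4 has {1,2,3,4,5,6} → 7.
Cell (r6,c6): row 6 has {1,2,4,6,7}; column 6 has {1,2,3,6,7} → 5.
Cell (r7,c5): row 7 has {1,3,4,5}; column 5 has {2,3,4,5,7} → 6.
Cell (r2,c6): row 2 has {1,6,7}; column 6 has {1,2,3,5,6,7} → 4.
Cell (r3,c5): row 3 has {2,5,7}; column 5 has {2,3,4,5,6,7} → 1.
Cell (r4,c2): row 4 has {2,3,5,6,7}; column 2 has {1,5} → 4.
Cell (r4,c7): row 4 has {2,3,4,5,6,7}; column 7 has {5,6} → 1.
Cell (r6,c1): row 6 has {1,2,4,5,6,7}; column 1 has {6} → 3.
Cell (r3,c1): row 3 has {1,2,5,7}; column 1 has {3,6} → 4.
Cell (r3,c7): row 3 has {1,2,4,5,7}; column 7 has {1,5,6} → 3.
Cell (r1,c1): row 1 has {1,2,3,5,6}; column 1 has {3,4,6} → 7.
Cell (r1,c7): row 1 has {1,2,3,5,6,7}; column 7 has {1,3,5,6} → 4.
Cell (r2,c7): row 2 has {1,4,6,7}; column 7 has {1,3,4,5,6} → 2.
Cell (r3,c2): row 3 has {1,2,3,4,5,7}; column 2 has {1,4,5} → 6.
Cell (r5,c7): row 5 has {3,4,5,6}; column 7 has {1,2,3,4,5,6} → 7.
Cell (r7,c1): row 7 has {1,3,4,5,6}; column 1 has {3,4,6,7} → 2.
Cell (r7,c2): row 7 has {1,2,3,4,5,6}; column 2 has {1,4,5,6} → 7.

2 7 3 4 6 1 5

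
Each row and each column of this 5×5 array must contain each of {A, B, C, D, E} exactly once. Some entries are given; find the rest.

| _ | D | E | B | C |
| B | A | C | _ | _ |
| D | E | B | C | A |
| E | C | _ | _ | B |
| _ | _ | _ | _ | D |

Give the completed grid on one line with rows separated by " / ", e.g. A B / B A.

(r1,c1): row 1 has {B,C,D,E}; column 1 has {B,D,E}, so it must be A.
(r2,c5): row 2 has {A,B,C}; column 5 has {A,B,C,D}, so it must be E.
(r5,c1): row 5 has {D}; column 1 has {A,B,D,E}, so it must be C.
(r5,c2): row 5 has {C,D}; column 2 has {A,C,D,E}, so it must be B.
(r5,c3): row 5 has {B,C,D}; column 3 has {B,C,E}, so it must be A.
(r5,c4): row 5 has {A,B,C,D}; column 4 has {B,C}, so it must be E.
(r2,c4): row 2 has {A,B,C,E}; column 4 has {B,C,E}, so it must be D.
(r4,c3): row 4 has {B,C,E}; column 3 has {A,B,C,E}, so it must be D.
(r4,c4): row 4 has {B,C,D,E}; column 4 has {B,C,D,E}, so it must be A.

A D E B C / B A C D E / D E B C A / E C D A B / C B A E D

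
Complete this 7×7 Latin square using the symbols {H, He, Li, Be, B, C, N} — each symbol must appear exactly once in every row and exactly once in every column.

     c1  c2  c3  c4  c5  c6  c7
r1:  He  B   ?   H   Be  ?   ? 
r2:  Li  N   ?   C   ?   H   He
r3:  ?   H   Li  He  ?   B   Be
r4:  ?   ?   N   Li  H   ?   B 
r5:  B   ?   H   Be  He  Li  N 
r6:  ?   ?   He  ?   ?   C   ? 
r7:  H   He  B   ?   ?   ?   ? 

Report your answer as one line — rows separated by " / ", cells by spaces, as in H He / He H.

Cell (r1,c3): row 1 has {H,He,Be,B}; column 3 has {H,He,Li,B,N} → C.
Cell (r1,c6): row 1 has {H,He,Be,B,C}; column 6 has {H,Li,B,C} → N.
Cell (r1,c7): row 1 has {H,He,Be,B,C,N}; column 7 has {He,Be,B,N} → Li.
Cell (r2,c3): row 2 has {H,He,Li,C,N}; column 3 has {H,He,Li,B,C,N} → Be.
Cell (r2,c5): row 2 has {H,He,Li,Be,C,N}; column 5 has {H,He,Be} → B.
Cell (r5,c2): row 5 has {H,He,Li,Be,B,N}; column 2 has {H,He,B,N} → C.
Cell (r6,c7): row 6 has {He,C}; column 7 has {He,Li,Be,B,N} → H.
Cell (r7,c4): row 7 has {H,He,B}; column 4 has {H,He,Li,Be,C} → N.
Cell (r7,c6): row 7 has {H,He,B,N}; column 6 has {H,Li,B,C,N} → Be.
Cell (r7,c7): row 7 has {H,He,Be,B,N}; column 7 has {H,He,Li,Be,B,N} → C.
Cell (r4,c2): row 4 has {H,Li,B,N}; column 2 has {H,He,B,C,N} → Be.
Cell (r4,c6): row 4 has {H,Li,Be,B,N}; column 6 has {H,Li,Be,B,C,N} → He.
Cell (r6,c2): row 6 has {H,He,C}; column 2 has {H,He,Be,B,C,N} → Li.
Cell (r6,c4): row 6 has {H,He,Li,C}; column 4 has {H,He,Li,Be,C,N} → B.
Cell (r6,c5): row 6 has {H,He,Li,B,C}; column 5 has {H,He,Be,B} → N.
Cell (r7,c5): row 7 has {H,He,Be,B,C,N}; column 5 has {H,He,Be,B,N} → Li.
Cell (r3,c5): row 3 has {H,He,Li,Be,B}; column 5 has {H,He,Li,Be,B,N} → C.
Cell (r4,c1): row 4 has {H,He,Li,Be,B,N}; column 1 has {H,He,Li,B} → C.
Cell (r6,c1): row 6 has {H,He,Li,B,C,N}; column 1 has {H,He,Li,B,C} → Be.
Cell (r3,c1): row 3 has {H,He,Li,Be,B,C}; column 1 has {H,He,Li,Be,B,C} → N.

He B C H Be N Li / Li N Be C B H He / N H Li He C B Be / C Be N Li H He B / B C H Be He Li N / Be Li He B N C H / H He B N Li Be C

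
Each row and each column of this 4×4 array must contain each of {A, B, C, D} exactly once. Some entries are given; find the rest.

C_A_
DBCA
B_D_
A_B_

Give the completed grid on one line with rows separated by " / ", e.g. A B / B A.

(r1,c2) = D
(r1,c4) = B
(r3,c4) = C
(r4,c2) = C
(r4,c4) = D
(r3,c2) = A

C D A B / D B C A / B A D C / A C B D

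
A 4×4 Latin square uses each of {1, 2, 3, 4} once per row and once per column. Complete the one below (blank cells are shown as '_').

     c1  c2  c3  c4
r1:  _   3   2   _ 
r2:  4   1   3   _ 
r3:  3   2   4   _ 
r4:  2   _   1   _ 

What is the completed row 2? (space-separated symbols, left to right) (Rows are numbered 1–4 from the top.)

4 1 3 2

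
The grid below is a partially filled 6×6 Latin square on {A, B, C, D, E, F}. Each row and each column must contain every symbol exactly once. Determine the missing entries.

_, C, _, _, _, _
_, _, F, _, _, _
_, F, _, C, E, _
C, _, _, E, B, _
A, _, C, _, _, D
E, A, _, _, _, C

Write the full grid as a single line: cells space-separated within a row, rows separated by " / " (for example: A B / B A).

F C E D A B / D B F A C E / B F D C E A / C D A E B F / A E C B F D / E A B F D C

(r4,c2): row 4 has {B,C,E}; column 2 has {A,C,F}, so it must be D.
(r4,c3): row 4 has {B,C,D,E}; column 3 has {C,F}, so it must be A.
(r4,c6): row 4 has {A,B,C,D,E}; column 6 has {C,D}, so it must be F.
(r5,c5): row 5 has {A,C,D}; column 5 has {B,E}, so it must be F.
(r6,c5): row 6 has {A,C,E}; column 5 has {B,E,F}, so it must be D.
(r1,c5): row 1 has {C}; column 5 has {B,D,E,F}, so it must be A.
(r2,c5): row 2 has {F}; column 5 has {A,B,D,E,F}, so it must be C.
(r5,c4): row 5 has {A,C,D,F}; column 4 has {C,E}, so it must be B.
(r6,c3): row 6 has {A,C,D,E}; column 3 has {A,C,F}, so it must be B.
(r6,c4): row 6 has {A,B,C,D,E}; column 4 has {B,C,E}, so it must be F.
(r1,c4): row 1 has {A,C}; column 4 has {B,C,E,F}, so it must be D.
(r2,c4): row 2 has {C,F}; column 4 has {B,C,D,E,F}, so it must be A.
(r3,c3): row 3 has {C,E,F}; column 3 has {A,B,C,F}, so it must be D.
(r5,c2): row 5 has {A,B,C,D,F}; column 2 has {A,C,D,F}, so it must be E.
(r1,c3): row 1 has {A,C,D}; column 3 has {A,B,C,D,F}, so it must be E.
(r1,c6): row 1 has {A,C,D,E}; column 6 has {C,D,F}, so it must be B.
(r2,c2): row 2 has {A,C,F}; column 2 has {A,C,D,E,F}, so it must be B.
(r2,c6): row 2 has {A,B,C,F}; column 6 has {B,C,D,F}, so it must be E.
(r3,c1): row 3 has {C,D,E,F}; column 1 has {A,C,E}, so it must be B.
(r3,c6): row 3 has {B,C,D,E,F}; column 6 has {B,C,D,E,F}, so it must be A.
(r1,c1): row 1 has {A,B,C,D,E}; column 1 has {A,B,C,E}, so it must be F.
(r2,c1): row 2 has {A,B,C,E,F}; column 1 has {A,B,C,E,F}, so it must be D.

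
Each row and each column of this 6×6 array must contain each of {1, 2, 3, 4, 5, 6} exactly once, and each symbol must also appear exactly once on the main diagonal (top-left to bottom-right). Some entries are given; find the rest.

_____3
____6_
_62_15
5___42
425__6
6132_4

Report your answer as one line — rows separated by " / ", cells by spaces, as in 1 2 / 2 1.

1 4 6 5 2 3 / 2 5 4 3 6 1 / 3 6 2 4 1 5 / 5 3 1 6 4 2 / 4 2 5 1 3 6 / 6 1 3 2 5 4

(r1,c1) = 1
(r2,c6) = 1
(r3,c1) = 3
(r3,c4) = 4
(r4,c2) = 3
(r4,c4) = 6
(r5,c5) = 3
(r6,c5) = 5
(r1,c4) = 5
(r1,c5) = 2
(r2,c1) = 2
(r2,c2) = 5
(r2,c3) = 4
(r2,c4) = 3
(r4,c3) = 1
(r5,c4) = 1
(r1,c2) = 4
(r1,c3) = 6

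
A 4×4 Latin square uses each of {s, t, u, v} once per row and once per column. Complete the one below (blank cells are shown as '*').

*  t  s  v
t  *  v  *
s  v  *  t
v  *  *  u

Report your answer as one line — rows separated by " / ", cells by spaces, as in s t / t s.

u t s v / t u v s / s v u t / v s t u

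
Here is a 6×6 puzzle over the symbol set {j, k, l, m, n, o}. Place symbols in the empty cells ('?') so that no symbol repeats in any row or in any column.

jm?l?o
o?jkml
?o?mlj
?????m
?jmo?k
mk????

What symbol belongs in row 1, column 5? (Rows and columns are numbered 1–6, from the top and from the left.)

At row 2, column 2: row 2 has {j,k,l,m,o}; column 2 has {j,k,m,o}; that leaves n.
At row 4, column 2: row 4 has {m}; column 2 has {j,k,m,n,o}; that leaves l.
At row 5, column 5: row 5 has {j,k,m,o}; column 5 has {l,m}; that leaves n.
At row 6, column 6: row 6 has {k,m}; column 6 has {j,k,l,m,o}; that leaves n.
At row 1, column 5: row 1 has {j,l,m,o}; column 5 has {l,m,n}; that leaves k.

k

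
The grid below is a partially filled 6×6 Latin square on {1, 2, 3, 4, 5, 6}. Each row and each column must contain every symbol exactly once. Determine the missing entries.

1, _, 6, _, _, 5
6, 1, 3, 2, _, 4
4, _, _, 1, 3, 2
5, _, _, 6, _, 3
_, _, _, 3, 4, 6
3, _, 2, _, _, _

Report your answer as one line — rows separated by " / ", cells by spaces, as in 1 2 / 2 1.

(r1,c4) = 4
(r1,c5) = 2
(r2,c5) = 5
(r3,c3) = 5
(r4,c5) = 1
(r5,c1) = 2
(r5,c2) = 5
(r5,c3) = 1
(r6,c4) = 5
(r6,c5) = 6
(r6,c6) = 1
(r1,c2) = 3
(r3,c2) = 6
(r4,c3) = 4
(r6,c2) = 4
(r4,c2) = 2

1 3 6 4 2 5 / 6 1 3 2 5 4 / 4 6 5 1 3 2 / 5 2 4 6 1 3 / 2 5 1 3 4 6 / 3 4 2 5 6 1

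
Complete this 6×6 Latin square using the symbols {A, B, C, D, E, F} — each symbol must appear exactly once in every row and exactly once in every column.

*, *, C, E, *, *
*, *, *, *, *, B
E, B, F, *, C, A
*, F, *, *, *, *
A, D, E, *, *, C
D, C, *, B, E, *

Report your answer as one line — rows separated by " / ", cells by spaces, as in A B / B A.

B A C E F D / F E D C A B / E B F D C A / C F B A D E / A D E F B C / D C A B E F

(r1,c2) = A
(r2,c2) = E
(r3,c4) = D
(r5,c4) = F
(r5,c5) = B
(r6,c3) = A
(r6,c6) = F
(r1,c6) = D
(r2,c3) = D
(r4,c3) = B
(r4,c6) = E
(r1,c5) = F
(r2,c5) = A
(r4,c1) = C
(r4,c4) = A
(r4,c5) = D
(r1,c1) = B
(r2,c1) = F
(r2,c4) = C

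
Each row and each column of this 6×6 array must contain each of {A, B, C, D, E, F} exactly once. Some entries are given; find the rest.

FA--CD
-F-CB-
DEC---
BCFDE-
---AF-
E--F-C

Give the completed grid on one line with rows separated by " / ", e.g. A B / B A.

F A B E C D / A F D C B E / D E C B A F / B C F D E A / C D E A F B / E B A F D C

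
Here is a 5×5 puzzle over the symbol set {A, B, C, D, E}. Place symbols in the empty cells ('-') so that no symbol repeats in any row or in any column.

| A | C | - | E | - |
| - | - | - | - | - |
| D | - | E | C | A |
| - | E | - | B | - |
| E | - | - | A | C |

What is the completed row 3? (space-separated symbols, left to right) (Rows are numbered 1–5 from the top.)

D B E C A

(r2,c4): row 2 is empty so far; column 4 has {A,B,C,E}, so it must be D.
(r3,c2): row 3 has {A,C,D,E}; column 2 has {C,E}, so it must be B.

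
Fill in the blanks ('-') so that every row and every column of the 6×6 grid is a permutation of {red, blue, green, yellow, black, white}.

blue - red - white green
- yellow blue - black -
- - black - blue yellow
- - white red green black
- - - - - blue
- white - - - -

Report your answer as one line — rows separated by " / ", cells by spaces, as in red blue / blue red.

(r1,c2) = black
(r1,c4) = yellow
(r4,c1) = yellow
(r4,c2) = blue
(r6,c6) = red
(r2,c6) = white
(r6,c5) = yellow
(r2,c4) = green
(r3,c4) = white
(r5,c4) = black
(r5,c5) = red
(r6,c3) = green
(r6,c4) = blue
(r2,c1) = red
(r3,c1) = green
(r3,c2) = red
(r5,c1) = white
(r5,c2) = green
(r5,c3) = yellow
(r6,c1) = black

blue black red yellow white green / red yellow blue green black white / green red black white blue yellow / yellow blue white red green black / white green yellow black red blue / black white green blue yellow red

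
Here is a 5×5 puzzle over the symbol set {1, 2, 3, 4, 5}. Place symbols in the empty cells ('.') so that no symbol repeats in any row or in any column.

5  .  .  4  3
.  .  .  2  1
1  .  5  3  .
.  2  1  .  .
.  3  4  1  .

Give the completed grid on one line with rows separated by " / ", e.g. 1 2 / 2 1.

5 1 2 4 3 / 4 5 3 2 1 / 1 4 5 3 2 / 3 2 1 5 4 / 2 3 4 1 5

At row 1, column 2: row 1 has {3,4,5}; column 2 has {2,3}; that leaves 1.
At row 1, column 3: row 1 has {1,3,4,5}; column 3 has {1,4,5}; that leaves 2.
At row 2, column 3: row 2 has {1,2}; column 3 has {1,2,4,5}; that leaves 3.
At row 3, column 2: row 3 has {1,3,5}; column 2 has {1,2,3}; that leaves 4.
At row 3, column 5: row 3 has {1,3,4,5}; column 5 has {1,3}; that leaves 2.
At row 4, column 4: row 4 has {1,2}; column 4 has {1,2,3,4}; that leaves 5.
At row 4, column 5: row 4 has {1,2,5}; column 5 has {1,2,3}; that leaves 4.
At row 5, column 1: row 5 has {1,3,4}; column 1 has {1,5}; that leaves 2.
At row 5, column 5: row 5 has {1,2,3,4}; column 5 has {1,2,3,4}; that leaves 5.
At row 2, column 1: row 2 has {1,2,3}; column 1 has {1,2,5}; that leaves 4.
At row 2, column 2: row 2 has {1,2,3,4}; column 2 has {1,2,3,4}; that leaves 5.
At row 4, column 1: row 4 has {1,2,4,5}; column 1 has {1,2,4,5}; that leaves 3.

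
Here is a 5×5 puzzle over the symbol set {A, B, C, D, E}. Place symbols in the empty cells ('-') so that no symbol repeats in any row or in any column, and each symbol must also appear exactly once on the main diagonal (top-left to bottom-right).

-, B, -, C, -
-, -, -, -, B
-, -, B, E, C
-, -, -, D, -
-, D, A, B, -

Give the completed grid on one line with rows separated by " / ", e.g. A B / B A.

A B E C D / E C D A B / D A B E C / B E C D A / C D A B E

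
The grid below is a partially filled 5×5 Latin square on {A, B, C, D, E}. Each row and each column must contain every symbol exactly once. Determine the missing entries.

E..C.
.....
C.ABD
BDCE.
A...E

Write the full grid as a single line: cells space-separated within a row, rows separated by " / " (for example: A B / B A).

E A D C B / D B E A C / C E A B D / B D C E A / A C B D E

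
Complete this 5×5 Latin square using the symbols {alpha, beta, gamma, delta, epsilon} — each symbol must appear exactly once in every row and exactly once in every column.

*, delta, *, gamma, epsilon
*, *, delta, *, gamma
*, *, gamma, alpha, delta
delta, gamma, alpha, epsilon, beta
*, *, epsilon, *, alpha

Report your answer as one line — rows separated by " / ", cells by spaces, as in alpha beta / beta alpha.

alpha delta beta gamma epsilon / epsilon alpha delta beta gamma / beta epsilon gamma alpha delta / delta gamma alpha epsilon beta / gamma beta epsilon delta alpha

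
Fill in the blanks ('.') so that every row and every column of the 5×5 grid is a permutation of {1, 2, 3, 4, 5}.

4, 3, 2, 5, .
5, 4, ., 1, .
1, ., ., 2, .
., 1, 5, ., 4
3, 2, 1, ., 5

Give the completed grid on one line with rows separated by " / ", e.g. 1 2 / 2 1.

4 3 2 5 1 / 5 4 3 1 2 / 1 5 4 2 3 / 2 1 5 3 4 / 3 2 1 4 5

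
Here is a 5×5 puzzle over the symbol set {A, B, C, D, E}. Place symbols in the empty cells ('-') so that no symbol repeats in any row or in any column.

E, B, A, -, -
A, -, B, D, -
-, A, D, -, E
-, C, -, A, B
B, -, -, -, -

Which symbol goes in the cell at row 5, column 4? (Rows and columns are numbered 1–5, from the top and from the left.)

E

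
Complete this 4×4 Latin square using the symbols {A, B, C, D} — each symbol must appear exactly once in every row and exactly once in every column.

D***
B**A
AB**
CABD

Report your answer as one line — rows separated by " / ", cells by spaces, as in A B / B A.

(r1,c2): row 1 has {D}; column 2 has {A,B}, so it must be C.
(r1,c3): row 1 has {C,D}; column 3 has {B}, so it must be A.
(r1,c4): row 1 has {A,C,D}; column 4 has {A,D}, so it must be B.
(r2,c2): row 2 has {A,B}; column 2 has {A,B,C}, so it must be D.
(r2,c3): row 2 has {A,B,D}; column 3 has {A,B}, so it must be C.
(r3,c3): row 3 has {A,B}; column 3 has {A,B,C}, so it must be D.
(r3,c4): row 3 has {A,B,D}; column 4 has {A,B,D}, so it must be C.

D C A B / B D C A / A B D C / C A B D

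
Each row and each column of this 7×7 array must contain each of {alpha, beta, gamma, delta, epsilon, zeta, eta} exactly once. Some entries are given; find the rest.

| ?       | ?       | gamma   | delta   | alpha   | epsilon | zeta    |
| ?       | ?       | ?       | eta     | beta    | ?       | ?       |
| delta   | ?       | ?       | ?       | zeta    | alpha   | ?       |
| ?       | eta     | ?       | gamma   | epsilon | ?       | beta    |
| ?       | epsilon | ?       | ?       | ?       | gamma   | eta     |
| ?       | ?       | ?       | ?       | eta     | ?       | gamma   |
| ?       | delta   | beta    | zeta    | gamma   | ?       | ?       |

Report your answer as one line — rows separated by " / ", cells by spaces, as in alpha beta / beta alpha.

eta beta gamma delta alpha epsilon zeta / gamma alpha epsilon eta beta zeta delta / delta gamma eta beta zeta alpha epsilon / zeta eta alpha gamma epsilon delta beta / beta epsilon zeta alpha delta gamma eta / alpha zeta delta epsilon eta beta gamma / epsilon delta beta zeta gamma eta alpha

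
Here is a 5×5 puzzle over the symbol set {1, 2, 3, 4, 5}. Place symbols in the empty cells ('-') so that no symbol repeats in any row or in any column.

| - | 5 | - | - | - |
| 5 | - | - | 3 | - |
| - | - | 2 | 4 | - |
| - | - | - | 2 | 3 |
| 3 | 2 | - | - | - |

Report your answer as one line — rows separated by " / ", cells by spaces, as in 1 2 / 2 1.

2 5 3 1 4 / 5 4 1 3 2 / 1 3 2 4 5 / 4 1 5 2 3 / 3 2 4 5 1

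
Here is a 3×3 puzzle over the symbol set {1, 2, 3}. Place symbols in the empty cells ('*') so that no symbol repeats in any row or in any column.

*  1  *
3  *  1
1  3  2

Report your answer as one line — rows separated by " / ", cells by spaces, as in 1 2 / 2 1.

2 1 3 / 3 2 1 / 1 3 2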